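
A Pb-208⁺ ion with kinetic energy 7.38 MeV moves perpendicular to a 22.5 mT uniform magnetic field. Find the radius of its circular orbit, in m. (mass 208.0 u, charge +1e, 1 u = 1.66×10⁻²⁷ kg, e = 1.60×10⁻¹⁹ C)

r ≈ 251 m

Convert the energy: K = 7.38 MeV = 1.18×10^-12 J.
v = √(2K/m) = √(2·1.18×10^-12/3.45×10^-25) = 2.62×10^6 m/s.
r = mv/(qB) = (3.45×10^-25)(2.62×10^6) / [(1×1.60×10^-19)(0.0225)] = 251 m.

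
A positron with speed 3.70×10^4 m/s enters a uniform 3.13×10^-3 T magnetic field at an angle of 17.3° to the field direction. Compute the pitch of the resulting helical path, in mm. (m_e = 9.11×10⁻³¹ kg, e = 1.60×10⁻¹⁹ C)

pitch ≈ 0.404 mm

The velocity component along B is v∥ = v cos17.3° = 3.53×10^4 m/s.
The cyclotron period T = 2πm/(qB) = 1.14×10^-8 s is set by m, q, B alone.
Pitch = v∥·T = (3.53×10^4)(1.14×10^-8) = 4.04×10^-4 m.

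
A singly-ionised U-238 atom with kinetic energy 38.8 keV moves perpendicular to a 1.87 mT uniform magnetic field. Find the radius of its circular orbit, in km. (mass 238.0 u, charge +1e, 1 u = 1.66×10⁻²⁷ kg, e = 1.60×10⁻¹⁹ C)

Convert the energy: K = 38.8 keV = 6.21×10^-15 J.
v = √(2K/m) = √(2·6.21×10^-15/3.95×10^-25) = 1.77×10^5 m/s.
r = mv/(qB) = (3.95×10^-25)(1.77×10^5) / [(1×1.60×10^-19)(1.87×10^-3)] = 234 m.

r ≈ 0.234 km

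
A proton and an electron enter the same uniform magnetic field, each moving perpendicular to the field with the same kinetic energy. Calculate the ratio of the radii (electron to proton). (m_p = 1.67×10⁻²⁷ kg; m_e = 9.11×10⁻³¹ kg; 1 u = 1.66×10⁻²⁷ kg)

r = √(2mK)/(qB) ⇒ at equal K, r ∝ √m/q.
r_{electron}/r_{proton} = 0.0234.

ratio ≈ 0.0234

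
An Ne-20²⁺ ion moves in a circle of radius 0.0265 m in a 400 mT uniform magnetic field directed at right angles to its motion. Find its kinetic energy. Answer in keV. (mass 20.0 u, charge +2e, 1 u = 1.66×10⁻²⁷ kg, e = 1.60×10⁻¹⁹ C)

v = qBr/m = (2×1.60×10^-19)(0.400)(0.0265) / (3.32×10^-26) = 1.02×10^5 m/s.
K = ½mv² = 0.5·(3.32×10^-26)·(1.02×10^5)² = 1.73×10^-16 J = 1.08 keV.

K ≈ 1.08 keV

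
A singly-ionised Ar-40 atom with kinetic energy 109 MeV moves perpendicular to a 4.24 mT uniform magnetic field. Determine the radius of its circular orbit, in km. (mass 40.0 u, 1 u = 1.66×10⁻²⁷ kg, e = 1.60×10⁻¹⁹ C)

Convert the energy: K = 109 MeV = 1.74×10^-11 J.
v = √(2K/m) = √(2·1.74×10^-11/6.64×10^-26) = 2.29×10^7 m/s.
r = mv/(qB) = (6.64×10^-26)(2.29×10^7) / [(1×1.60×10^-19)(4.24×10^-3)] = 2240 m.

r ≈ 2.24 km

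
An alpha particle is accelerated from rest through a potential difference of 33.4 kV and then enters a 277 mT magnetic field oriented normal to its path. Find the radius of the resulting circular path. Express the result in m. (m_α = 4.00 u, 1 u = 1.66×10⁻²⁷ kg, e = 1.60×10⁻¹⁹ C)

The kinetic energy gained is K = qV = (2×1.60×10^-19)(3.34×10^4) = 1.07×10^-14 J.
v = √(2K/m) = 1.79×10^6 m/s.
r = mv/(qB) = (6.64×10^-27)(1.79×10^6) / [(2×1.60×10^-19)(0.277)] = 0.134 m.

r ≈ 0.134 m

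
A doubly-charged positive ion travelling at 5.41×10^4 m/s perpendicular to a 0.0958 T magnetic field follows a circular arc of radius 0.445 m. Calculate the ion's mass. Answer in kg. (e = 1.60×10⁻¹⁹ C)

m ≈ 2.52×10^-25 kg

qvB = mv²/r ⇒ m = qBr/v.
m = (2×1.60×10^-19)(0.0958)(0.445) / (5.41×10^4) = 2.52×10^-25 kg.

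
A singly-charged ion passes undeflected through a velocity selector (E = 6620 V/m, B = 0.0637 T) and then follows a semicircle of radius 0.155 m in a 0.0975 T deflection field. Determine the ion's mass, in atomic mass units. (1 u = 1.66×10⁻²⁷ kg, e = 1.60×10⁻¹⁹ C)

m ≈ 14.0 u

v = E/B₁ = 1.04×10^5 m/s.
From r = mv/(qB₂), m = qB₂r/v = (1×1.60×10^-19)(0.0975)(0.155) / (1.04×10^5) = 2.33×10^-26 kg.
In atomic mass units: m = 2.33×10^-26 / 1.66×10^-27 = 14.0 u.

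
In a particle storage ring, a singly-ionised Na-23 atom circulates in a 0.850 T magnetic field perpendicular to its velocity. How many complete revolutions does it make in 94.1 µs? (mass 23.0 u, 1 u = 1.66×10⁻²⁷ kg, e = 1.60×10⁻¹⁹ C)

T = 2πm/(qB) = 2π(3.818×10^-26) / [(1×1.60×10^-19)(0.850)] = 1.7639×10^-6 s.
N = t/T = 9.41×10^-5 / 1.7639×10^-6 ≈ 53.35, so 53 complete revolutions.

N = 53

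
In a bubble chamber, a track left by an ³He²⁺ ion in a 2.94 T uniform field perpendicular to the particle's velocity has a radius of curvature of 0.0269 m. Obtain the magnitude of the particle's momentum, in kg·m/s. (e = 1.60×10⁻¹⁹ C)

Since qvB = mv²/r, the momentum p = mv = qBr.
p = (2×1.60×10^-19)(2.94)(0.0269) = 2.53×10^-20 kg·m/s.

p ≈ 2.53×10^-20 kg·m/s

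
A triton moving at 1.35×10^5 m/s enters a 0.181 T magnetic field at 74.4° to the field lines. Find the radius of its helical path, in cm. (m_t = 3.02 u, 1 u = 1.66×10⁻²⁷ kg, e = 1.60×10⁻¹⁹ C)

r ≈ 2.25 cm

Only the perpendicular component v⊥ = v sin74.4° = 1.30×10^5 m/s is bent by the field.
r = m v⊥ /(qB) = (5.01×10^-27)(1.30×10^5) / [(1×1.60×10^-19)(0.181)] = 0.0225 m.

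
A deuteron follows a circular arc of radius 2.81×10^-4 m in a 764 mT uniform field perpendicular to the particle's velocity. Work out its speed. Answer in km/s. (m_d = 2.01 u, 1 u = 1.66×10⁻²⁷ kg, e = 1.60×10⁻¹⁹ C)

From qvB = mv²/r, v = qBr/m.
v = (1×1.60×10^-19)(0.764)(2.81×10^-4) / (3.34×10^-27) = 1.03×10^4 m/s.

v ≈ 10.3 km/s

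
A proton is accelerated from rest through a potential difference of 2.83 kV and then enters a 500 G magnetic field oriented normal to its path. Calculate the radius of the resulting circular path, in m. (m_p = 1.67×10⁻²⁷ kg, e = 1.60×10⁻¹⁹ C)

The kinetic energy gained is K = qV = (1×1.60×10^-19)(2830) = 4.53×10^-16 J.
v = √(2K/m) = 7.36×10^5 m/s.
r = mv/(qB) = (1.67×10^-27)(7.36×10^5) / [(1×1.60×10^-19)(0.0500)] = 0.154 m.

r ≈ 0.154 m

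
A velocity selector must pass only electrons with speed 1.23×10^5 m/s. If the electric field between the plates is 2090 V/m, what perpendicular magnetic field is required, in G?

B ≈ 170 G

qE = qvB ⇒ B = E/v = (2090) / (1.23×10^5) = 0.0170 T.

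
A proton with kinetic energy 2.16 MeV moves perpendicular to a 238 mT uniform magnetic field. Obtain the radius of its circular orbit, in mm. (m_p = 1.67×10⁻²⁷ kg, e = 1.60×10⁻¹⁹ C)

Convert the energy: K = 2.16 MeV = 3.46×10^-13 J.
v = √(2K/m) = √(2·3.46×10^-13/1.67×10^-27) = 2.03×10^7 m/s.
r = mv/(qB) = (1.67×10^-27)(2.03×10^7) / [(1×1.60×10^-19)(0.238)] = 0.892 m.

r ≈ 892 mm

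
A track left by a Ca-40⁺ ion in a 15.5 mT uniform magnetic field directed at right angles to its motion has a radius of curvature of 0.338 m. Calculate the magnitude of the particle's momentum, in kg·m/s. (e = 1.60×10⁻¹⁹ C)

Since qvB = mv²/r, the momentum p = mv = qBr.
p = (1×1.60×10^-19)(0.0155)(0.338) = 8.38×10^-22 kg·m/s.

p ≈ 8.38×10^-22 kg·m/s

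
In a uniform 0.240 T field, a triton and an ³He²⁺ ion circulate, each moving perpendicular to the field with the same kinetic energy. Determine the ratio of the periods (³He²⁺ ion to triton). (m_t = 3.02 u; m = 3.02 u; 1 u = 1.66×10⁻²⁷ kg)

T = 2πm/(qB) is independent of speed, so T₂/T₁ = (m₂/q₂)/(m₁/q₁).
T_{³He²⁺ ion}/T_{triton} = (5.01×10^-27/2e) / (5.01×10^-27/1e) = 0.500.

ratio ≈ 0.500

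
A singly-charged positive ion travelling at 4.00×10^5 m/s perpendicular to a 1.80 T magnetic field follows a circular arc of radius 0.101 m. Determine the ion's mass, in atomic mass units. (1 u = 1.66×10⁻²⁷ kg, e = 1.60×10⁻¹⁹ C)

qvB = mv²/r ⇒ m = qBr/v.
m = (1×1.60×10^-19)(1.80)(0.101) / (4.00×10^5) = 7.27×10^-26 kg = 43.8 u.

m ≈ 43.8 u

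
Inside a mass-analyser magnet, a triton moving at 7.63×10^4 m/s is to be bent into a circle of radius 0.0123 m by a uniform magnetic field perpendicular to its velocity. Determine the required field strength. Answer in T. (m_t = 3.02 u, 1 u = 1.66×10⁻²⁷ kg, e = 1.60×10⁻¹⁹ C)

qvB = mv²/r gives B = mv/(qr).
B = (5.01×10^-27)(7.63×10^4) / [(1×1.60×10^-19)(0.0123)] = 0.194 T.

B ≈ 0.194 T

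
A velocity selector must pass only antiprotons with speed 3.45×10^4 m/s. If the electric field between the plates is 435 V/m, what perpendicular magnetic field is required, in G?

B ≈ 126 G

qE = qvB ⇒ B = E/v = (435) / (3.45×10^4) = 0.0126 T.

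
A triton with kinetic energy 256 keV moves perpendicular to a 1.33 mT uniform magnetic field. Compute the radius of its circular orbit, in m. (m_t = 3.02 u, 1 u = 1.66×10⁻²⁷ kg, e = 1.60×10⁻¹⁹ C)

r ≈ 95.2 m

Convert the energy: K = 256 keV = 4.10×10^-14 J.
v = √(2K/m) = √(2·4.10×10^-14/5.01×10^-27) = 4.04×10^6 m/s.
r = mv/(qB) = (5.01×10^-27)(4.04×10^6) / [(1×1.60×10^-19)(1.33×10^-3)] = 95.2 m.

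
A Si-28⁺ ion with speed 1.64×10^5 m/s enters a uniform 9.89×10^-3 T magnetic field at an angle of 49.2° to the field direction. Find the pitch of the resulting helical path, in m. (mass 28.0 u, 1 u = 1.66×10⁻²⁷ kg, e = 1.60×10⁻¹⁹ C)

The velocity component along B is v∥ = v cos49.2° = 1.07×10^5 m/s.
The cyclotron period T = 2πm/(qB) = 1.85×10^-4 s is set by m, q, B alone.
Pitch = v∥·T = (1.07×10^5)(1.85×10^-4) = 19.8 m.

pitch ≈ 19.8 m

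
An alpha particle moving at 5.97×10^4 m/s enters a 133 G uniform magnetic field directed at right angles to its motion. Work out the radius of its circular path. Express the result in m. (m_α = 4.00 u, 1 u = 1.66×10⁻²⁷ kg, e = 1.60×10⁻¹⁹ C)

r ≈ 0.0931 m

The magnetic force provides the centripetal force: qvB = mv²/r, so r = mv/(qB).
r = (6.64×10^-27 kg)(5.97×10^4 m/s) / [(2×1.60×10^-19 C)(0.0133 T)] = 0.0931 m.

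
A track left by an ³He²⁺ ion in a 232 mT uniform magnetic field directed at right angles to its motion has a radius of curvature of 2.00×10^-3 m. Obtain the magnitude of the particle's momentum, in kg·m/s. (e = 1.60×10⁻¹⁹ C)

Since qvB = mv²/r, the momentum p = mv = qBr.
p = (2×1.60×10^-19)(0.232)(2.00×10^-3) = 1.48×10^-22 kg·m/s.

p ≈ 1.48×10^-22 kg·m/s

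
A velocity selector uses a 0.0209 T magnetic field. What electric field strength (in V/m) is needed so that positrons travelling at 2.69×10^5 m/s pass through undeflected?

qE = qvB ⇒ E = vB = (2.69×10^5)(0.0209) = 5620 V/m.

E ≈ 5620 V/m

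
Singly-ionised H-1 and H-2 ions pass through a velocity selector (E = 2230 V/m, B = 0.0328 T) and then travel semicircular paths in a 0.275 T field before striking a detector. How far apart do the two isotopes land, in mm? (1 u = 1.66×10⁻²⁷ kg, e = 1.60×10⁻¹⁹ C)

Both emerge at v = E/B₁ = 6.80×10^4 m/s.
r = mv/(qB₂), so r₁ = 2.56×10^-3 m and r₂ = 5.13×10^-3 m, giving Δr = 2.56×10^-3 m.
After a semicircle each ion lands a diameter 2r from the entry slit, so the separation is 2Δr = 5.13×10^-3 m.

Δd ≈ 5.13 mm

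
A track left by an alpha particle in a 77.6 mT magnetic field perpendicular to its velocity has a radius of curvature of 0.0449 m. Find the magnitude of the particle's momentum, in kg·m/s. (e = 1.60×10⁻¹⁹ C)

Since qvB = mv²/r, the momentum p = mv = qBr.
p = (2×1.60×10^-19)(0.0776)(0.0449) = 1.11×10^-21 kg·m/s.

p ≈ 1.11×10^-21 kg·m/s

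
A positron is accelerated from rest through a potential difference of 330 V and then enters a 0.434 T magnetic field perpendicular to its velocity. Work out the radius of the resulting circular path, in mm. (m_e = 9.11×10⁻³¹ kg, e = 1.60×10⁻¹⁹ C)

The kinetic energy gained is K = qV = (1×1.60×10^-19)(330) = 5.28×10^-17 J.
v = √(2K/m) = 1.08×10^7 m/s.
r = mv/(qB) = (9.11×10^-31)(1.08×10^7) / [(1×1.60×10^-19)(0.434)] = 1.41×10^-4 m.

r ≈ 0.141 mm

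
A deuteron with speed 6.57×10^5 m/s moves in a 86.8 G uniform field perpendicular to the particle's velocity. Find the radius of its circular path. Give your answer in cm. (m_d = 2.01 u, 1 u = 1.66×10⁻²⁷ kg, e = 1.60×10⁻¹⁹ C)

The magnetic force provides the centripetal force: qvB = mv²/r, so r = mv/(qB).
r = (3.34×10^-27 kg)(6.57×10^5 m/s) / [(1×1.60×10^-19 C)(8.68×10^-3 T)] = 1.58 m.

r ≈ 158 cm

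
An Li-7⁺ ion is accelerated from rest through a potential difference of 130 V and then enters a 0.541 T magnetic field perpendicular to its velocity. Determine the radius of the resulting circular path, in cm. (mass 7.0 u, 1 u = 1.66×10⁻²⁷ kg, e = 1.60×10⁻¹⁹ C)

The kinetic energy gained is K = qV = (1×1.60×10^-19)(130) = 2.08×10^-17 J.
v = √(2K/m) = 5.98×10^4 m/s.
r = mv/(qB) = (1.16×10^-26)(5.98×10^4) / [(1×1.60×10^-19)(0.541)] = 8.03×10^-3 m.

r ≈ 0.803 cm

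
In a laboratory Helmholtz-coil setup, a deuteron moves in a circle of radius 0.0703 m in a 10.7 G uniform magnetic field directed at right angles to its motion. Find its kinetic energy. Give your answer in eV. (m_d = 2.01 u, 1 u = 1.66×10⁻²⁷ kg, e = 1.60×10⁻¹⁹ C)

K ≈ 0.136 eV

v = qBr/m = (1×1.60×10^-19)(1.07×10^-3)(0.0703) / (3.34×10^-27) = 3610 m/s.
K = ½mv² = 0.5·(3.34×10^-27)·(3610)² = 2.17×10^-20 J = 0.136 eV.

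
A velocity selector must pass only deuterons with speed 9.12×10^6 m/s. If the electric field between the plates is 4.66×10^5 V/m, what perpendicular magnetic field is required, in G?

B ≈ 511 G

qE = qvB ⇒ B = E/v = (4.66×10^5) / (9.12×10^6) = 0.0511 T.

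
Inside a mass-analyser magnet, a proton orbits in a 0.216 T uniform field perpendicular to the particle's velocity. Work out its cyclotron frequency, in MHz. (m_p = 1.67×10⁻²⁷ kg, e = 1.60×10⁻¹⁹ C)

f = qB/(2πm) = (1×1.60×10^-19)(0.216) / [2π(1.67×10^-27)] = 3.29×10^6 Hz.

f ≈ 3.29 MHz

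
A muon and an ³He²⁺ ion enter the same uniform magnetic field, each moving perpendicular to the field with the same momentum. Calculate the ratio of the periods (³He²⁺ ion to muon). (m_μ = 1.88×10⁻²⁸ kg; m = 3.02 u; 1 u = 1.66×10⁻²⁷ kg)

T = 2πm/(qB) is independent of speed, so T₂/T₁ = (m₂/q₂)/(m₁/q₁).
T_{³He²⁺ ion}/T_{muon} = (5.01×10^-27/2e) / (1.88×10^-28/1e) = 13.3.

ratio ≈ 13.3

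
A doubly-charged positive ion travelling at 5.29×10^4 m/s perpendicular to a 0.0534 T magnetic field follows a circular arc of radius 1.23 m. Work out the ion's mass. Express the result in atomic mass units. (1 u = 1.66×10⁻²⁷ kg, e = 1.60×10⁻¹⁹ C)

m ≈ 239 u

qvB = mv²/r ⇒ m = qBr/v.
m = (2×1.60×10^-19)(0.0534)(1.23) / (5.29×10^4) = 3.97×10^-25 kg = 239 u.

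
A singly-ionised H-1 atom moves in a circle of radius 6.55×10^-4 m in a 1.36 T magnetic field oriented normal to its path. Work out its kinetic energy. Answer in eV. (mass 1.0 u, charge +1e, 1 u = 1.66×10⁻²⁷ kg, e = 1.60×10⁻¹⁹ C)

v = qBr/m = (1×1.60×10^-19)(1.36)(6.55×10^-4) / (1.66×10^-27) = 8.59×10^4 m/s.
K = ½mv² = 0.5·(1.66×10^-27)·(8.59×10^4)² = 6.12×10^-18 J = 38.2 eV.

K ≈ 38.2 eV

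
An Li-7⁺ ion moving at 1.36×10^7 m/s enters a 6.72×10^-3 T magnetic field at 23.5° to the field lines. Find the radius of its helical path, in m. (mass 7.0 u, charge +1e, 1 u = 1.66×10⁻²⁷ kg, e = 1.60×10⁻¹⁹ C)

r ≈ 58.6 m

Only the perpendicular component v⊥ = v sin23.5° = 5.42×10^6 m/s is bent by the field.
r = m v⊥ /(qB) = (1.16×10^-26)(5.42×10^6) / [(1×1.60×10^-19)(6.72×10^-3)] = 58.6 m.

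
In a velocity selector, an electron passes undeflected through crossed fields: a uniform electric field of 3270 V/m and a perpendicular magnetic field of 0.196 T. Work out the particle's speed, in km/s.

For zero net force, qE = qvB, so v = E/B.
v = (3270) / (0.196) = 1.67×10^4 m/s.

v ≈ 16.7 km/s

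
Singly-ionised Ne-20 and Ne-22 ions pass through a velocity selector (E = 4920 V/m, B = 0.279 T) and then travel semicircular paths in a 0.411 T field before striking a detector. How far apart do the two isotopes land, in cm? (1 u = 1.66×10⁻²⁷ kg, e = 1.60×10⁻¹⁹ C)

Both emerge at v = E/B₁ = 1.76×10^4 m/s.
r = mv/(qB₂), so r₁ = 8.903×10^-3 m and r₂ = 9.793×10^-3 m, giving Δr = 8.90×10^-4 m.
After a semicircle each ion lands a diameter 2r from the entry slit, so the separation is 2Δr = 1.78×10^-3 m.

Δd ≈ 0.178 cm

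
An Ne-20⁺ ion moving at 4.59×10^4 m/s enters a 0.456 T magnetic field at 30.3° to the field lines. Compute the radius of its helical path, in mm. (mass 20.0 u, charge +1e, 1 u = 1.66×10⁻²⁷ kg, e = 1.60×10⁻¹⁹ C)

r ≈ 10.5 mm

Only the perpendicular component v⊥ = v sin30.3° = 2.32×10^4 m/s is bent by the field.
r = m v⊥ /(qB) = (3.32×10^-26)(2.32×10^4) / [(1×1.60×10^-19)(0.456)] = 0.0105 m.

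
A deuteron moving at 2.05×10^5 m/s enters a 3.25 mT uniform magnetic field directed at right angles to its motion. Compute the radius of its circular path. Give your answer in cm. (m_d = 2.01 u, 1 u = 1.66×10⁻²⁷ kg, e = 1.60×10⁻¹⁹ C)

The magnetic force provides the centripetal force: qvB = mv²/r, so r = mv/(qB).
r = (3.34×10^-27 kg)(2.05×10^5 m/s) / [(1×1.60×10^-19 C)(3.25×10^-3 T)] = 1.32 m.

r ≈ 132 cm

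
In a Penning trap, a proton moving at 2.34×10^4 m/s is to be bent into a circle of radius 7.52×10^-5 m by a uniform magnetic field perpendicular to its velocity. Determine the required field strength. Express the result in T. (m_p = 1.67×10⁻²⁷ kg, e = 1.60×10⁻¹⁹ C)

qvB = mv²/r gives B = mv/(qr).
B = (1.67×10^-27)(2.34×10^4) / [(1×1.60×10^-19)(7.52×10^-5)] = 3.25 T.

B ≈ 3.25 T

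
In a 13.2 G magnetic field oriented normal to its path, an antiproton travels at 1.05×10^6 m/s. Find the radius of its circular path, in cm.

The magnetic force provides the centripetal force: qvB = mv²/r, so r = mv/(qB).
r = (1.67×10^-27 kg)(1.05×10^6 m/s) / [(1×1.60×10^-19 C)(1.32×10^-3 T)] = 8.30 m.

r ≈ 830 cm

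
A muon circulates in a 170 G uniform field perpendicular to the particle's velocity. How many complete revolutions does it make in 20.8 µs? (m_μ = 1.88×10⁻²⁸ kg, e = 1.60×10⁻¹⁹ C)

T = 2πm/(qB) = 2π(1.88×10^-28) / [(1×1.60×10^-19)(0.0170)] = 4.3428×10^-7 s.
N = t/T = 2.08×10^-5 / 4.3428×10^-7 ≈ 47.90, so 47 complete revolutions.

N = 47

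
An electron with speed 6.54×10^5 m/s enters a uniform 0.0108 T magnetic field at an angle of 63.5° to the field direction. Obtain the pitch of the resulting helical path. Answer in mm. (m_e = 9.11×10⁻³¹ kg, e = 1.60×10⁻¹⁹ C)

The velocity component along B is v∥ = v cos63.5° = 2.92×10^5 m/s.
The cyclotron period T = 2πm/(qB) = 3.31×10^-9 s is set by m, q, B alone.
Pitch = v∥·T = (2.92×10^5)(3.31×10^-9) = 9.67×10^-4 m.

pitch ≈ 0.967 mm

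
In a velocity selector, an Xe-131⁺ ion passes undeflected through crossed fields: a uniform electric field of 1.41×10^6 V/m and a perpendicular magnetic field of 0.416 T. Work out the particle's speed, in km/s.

For zero net force, qE = qvB, so v = E/B.
v = (1.41×10^6) / (0.416) = 3.39×10^6 m/s.

v ≈ 3390 km/s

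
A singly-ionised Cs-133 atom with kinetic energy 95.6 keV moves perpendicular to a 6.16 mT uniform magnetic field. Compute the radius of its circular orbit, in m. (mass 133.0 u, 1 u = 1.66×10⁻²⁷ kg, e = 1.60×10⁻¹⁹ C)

r ≈ 83.4 m

Convert the energy: K = 95.6 keV = 1.53×10^-14 J.
v = √(2K/m) = √(2·1.53×10^-14/2.21×10^-25) = 3.72×10^5 m/s.
r = mv/(qB) = (2.21×10^-25)(3.72×10^5) / [(1×1.60×10^-19)(6.16×10^-3)] = 83.4 m.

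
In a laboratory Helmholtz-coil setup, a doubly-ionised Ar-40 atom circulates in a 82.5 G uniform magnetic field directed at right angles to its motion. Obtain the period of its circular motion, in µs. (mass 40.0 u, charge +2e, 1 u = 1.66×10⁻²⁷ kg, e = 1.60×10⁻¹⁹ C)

The cyclotron period is independent of speed: T = 2πm/(qB).
T = 2π(6.64×10^-26) / [(2×1.60×10^-19)(8.25×10^-3)] = 1.58×10^-4 s.

T ≈ 158 µs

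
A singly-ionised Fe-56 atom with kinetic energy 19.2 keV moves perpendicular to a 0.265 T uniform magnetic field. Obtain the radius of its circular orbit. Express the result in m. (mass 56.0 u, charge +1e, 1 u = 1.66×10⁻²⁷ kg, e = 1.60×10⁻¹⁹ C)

r ≈ 0.564 m

Convert the energy: K = 19.2 keV = 3.07×10^-15 J.
v = √(2K/m) = √(2·3.07×10^-15/9.30×10^-26) = 2.57×10^5 m/s.
r = mv/(qB) = (9.30×10^-26)(2.57×10^5) / [(1×1.60×10^-19)(0.265)] = 0.564 m.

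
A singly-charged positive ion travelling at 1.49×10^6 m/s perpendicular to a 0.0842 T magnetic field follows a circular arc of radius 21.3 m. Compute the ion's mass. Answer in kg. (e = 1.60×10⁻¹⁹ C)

m ≈ 1.93×10^-25 kg

qvB = mv²/r ⇒ m = qBr/v.
m = (1×1.60×10^-19)(0.0842)(21.3) / (1.49×10^6) = 1.93×10^-25 kg.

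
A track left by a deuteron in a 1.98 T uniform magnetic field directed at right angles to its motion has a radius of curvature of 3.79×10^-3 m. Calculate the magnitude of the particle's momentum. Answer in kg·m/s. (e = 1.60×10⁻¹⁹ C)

p ≈ 1.20×10^-21 kg·m/s

Since qvB = mv²/r, the momentum p = mv = qBr.
p = (1×1.60×10^-19)(1.98)(3.79×10^-3) = 1.20×10^-21 kg·m/s.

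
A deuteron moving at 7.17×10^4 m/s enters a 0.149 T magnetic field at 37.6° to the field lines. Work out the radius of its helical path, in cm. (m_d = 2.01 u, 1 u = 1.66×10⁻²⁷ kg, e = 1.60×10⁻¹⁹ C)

Only the perpendicular component v⊥ = v sin37.6° = 4.37×10^4 m/s is bent by the field.
r = m v⊥ /(qB) = (3.34×10^-27)(4.37×10^4) / [(1×1.60×10^-19)(0.149)] = 6.12×10^-3 m.

r ≈ 0.612 cm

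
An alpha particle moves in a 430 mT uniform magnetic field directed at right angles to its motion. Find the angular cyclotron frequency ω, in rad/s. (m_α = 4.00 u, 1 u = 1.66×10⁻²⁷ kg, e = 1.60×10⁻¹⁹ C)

ω ≈ 2.07×10^7 rad/s

ω = qB/m = (2×1.60×10^-19)(0.430) / (6.64×10^-27) = 2.07×10^7 rad/s.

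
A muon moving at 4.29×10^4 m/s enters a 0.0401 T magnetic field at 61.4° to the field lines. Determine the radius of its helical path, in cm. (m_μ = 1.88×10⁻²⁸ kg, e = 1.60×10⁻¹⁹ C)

r ≈ 0.110 cm

Only the perpendicular component v⊥ = v sin61.4° = 3.77×10^4 m/s is bent by the field.
r = m v⊥ /(qB) = (1.88×10^-28)(3.77×10^4) / [(1×1.60×10^-19)(0.0401)] = 1.10×10^-3 m.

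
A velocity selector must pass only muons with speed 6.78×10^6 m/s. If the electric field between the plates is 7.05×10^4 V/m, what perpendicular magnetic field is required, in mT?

B ≈ 10.4 mT

qE = qvB ⇒ B = E/v = (7.05×10^4) / (6.78×10^6) = 0.0104 T.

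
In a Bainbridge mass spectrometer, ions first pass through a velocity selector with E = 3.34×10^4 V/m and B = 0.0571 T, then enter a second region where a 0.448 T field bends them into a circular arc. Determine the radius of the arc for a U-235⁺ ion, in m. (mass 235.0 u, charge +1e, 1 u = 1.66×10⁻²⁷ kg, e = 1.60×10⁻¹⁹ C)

r ≈ 3.18 m

The selector passes v = E/B = 3.34×10^4/0.0571 = 5.85×10^5 m/s.
In the deflection region, r = mv/(qB₂) = (3.90×10^-25)(5.85×10^5) / [(1×1.60×10^-19)(0.448)] = 3.18 m.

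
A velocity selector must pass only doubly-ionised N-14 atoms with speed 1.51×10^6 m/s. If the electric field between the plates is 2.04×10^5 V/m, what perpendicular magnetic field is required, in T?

B ≈ 0.135 T

qE = qvB ⇒ B = E/v = (2.04×10^5) / (1.51×10^6) = 0.135 T.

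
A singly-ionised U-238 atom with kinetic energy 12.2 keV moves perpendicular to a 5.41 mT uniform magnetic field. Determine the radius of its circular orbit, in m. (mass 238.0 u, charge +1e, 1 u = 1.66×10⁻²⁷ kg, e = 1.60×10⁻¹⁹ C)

Convert the energy: K = 12.2 keV = 1.95×10^-15 J.
v = √(2K/m) = √(2·1.95×10^-15/3.95×10^-25) = 9.94×10^4 m/s.
r = mv/(qB) = (3.95×10^-25)(9.94×10^4) / [(1×1.60×10^-19)(5.41×10^-3)] = 45.4 m.

r ≈ 45.4 m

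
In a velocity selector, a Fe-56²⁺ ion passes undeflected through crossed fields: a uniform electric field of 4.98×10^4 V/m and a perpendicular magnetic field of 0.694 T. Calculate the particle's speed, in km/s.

v ≈ 71.8 km/s

For zero net force, qE = qvB, so v = E/B.
v = (4.98×10^4) / (0.694) = 7.18×10^4 m/s.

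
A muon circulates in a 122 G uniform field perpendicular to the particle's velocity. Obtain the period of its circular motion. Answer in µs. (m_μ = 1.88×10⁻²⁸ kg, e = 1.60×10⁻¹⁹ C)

T ≈ 0.605 µs

The cyclotron period is independent of speed: T = 2πm/(qB).
T = 2π(1.88×10^-28) / [(1×1.60×10^-19)(0.0122)] = 6.05×10^-7 s.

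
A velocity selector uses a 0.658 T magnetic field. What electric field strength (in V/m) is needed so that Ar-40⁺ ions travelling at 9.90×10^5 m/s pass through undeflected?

qE = qvB ⇒ E = vB = (9.90×10^5)(0.658) = 6.51×10^5 V/m.

E ≈ 6.51×10^5 V/m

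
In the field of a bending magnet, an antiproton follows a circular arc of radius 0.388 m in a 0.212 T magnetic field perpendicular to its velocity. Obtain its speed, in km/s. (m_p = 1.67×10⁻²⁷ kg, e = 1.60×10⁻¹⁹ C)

v ≈ 7880 km/s

From qvB = mv²/r, v = qBr/m.
v = (1×1.60×10^-19)(0.212)(0.388) / (1.67×10^-27) = 7.88×10^6 m/s.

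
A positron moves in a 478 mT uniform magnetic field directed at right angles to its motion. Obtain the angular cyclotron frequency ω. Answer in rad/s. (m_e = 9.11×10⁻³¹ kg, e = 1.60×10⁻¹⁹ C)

ω ≈ 8.40×10^10 rad/s

ω = qB/m = (1×1.60×10^-19)(0.478) / (9.11×10^-31) = 8.40×10^10 rad/s.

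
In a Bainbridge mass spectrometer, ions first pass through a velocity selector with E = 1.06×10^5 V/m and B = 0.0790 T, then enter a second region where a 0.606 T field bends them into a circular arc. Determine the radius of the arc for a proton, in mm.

The selector passes v = E/B = 1.06×10^5/0.0790 = 1.34×10^6 m/s.
In the deflection region, r = mv/(qB₂) = (1.67×10^-27)(1.34×10^6) / [(1×1.60×10^-19)(0.606)] = 0.0231 m.

r ≈ 23.1 mm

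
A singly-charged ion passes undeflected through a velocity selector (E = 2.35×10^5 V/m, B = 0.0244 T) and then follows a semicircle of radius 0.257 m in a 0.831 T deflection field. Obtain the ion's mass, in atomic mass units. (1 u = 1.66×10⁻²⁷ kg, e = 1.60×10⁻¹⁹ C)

m ≈ 2.14 u

v = E/B₁ = 9.63×10^6 m/s.
From r = mv/(qB₂), m = qB₂r/v = (1×1.60×10^-19)(0.831)(0.257) / (9.63×10^6) = 3.55×10^-27 kg.
In atomic mass units: m = 3.55×10^-27 / 1.66×10^-27 = 2.14 u.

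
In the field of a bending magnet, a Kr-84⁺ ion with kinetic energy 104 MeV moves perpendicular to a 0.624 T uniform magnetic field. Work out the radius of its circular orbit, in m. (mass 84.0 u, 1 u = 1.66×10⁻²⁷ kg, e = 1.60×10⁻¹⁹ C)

Convert the energy: K = 104 MeV = 1.66×10^-11 J.
v = √(2K/m) = √(2·1.66×10^-11/1.39×10^-25) = 1.54×10^7 m/s.
r = mv/(qB) = (1.39×10^-25)(1.54×10^7) / [(1×1.60×10^-19)(0.624)] = 21.6 m.

r ≈ 21.6 m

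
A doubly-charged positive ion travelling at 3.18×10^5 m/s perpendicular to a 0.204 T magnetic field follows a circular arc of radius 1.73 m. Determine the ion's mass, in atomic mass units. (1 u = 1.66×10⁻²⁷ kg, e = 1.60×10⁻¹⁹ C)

m ≈ 214 u

qvB = mv²/r ⇒ m = qBr/v.
m = (2×1.60×10^-19)(0.204)(1.73) / (3.18×10^5) = 3.55×10^-25 kg = 214 u.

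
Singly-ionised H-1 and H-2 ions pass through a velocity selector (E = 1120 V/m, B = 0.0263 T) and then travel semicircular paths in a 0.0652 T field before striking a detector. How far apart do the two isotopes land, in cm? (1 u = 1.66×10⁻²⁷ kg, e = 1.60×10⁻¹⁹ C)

Both emerge at v = E/B₁ = 4.26×10^4 m/s.
r = mv/(qB₂), so r₁ = 6.776×10^-3 m and r₂ = 0.01355 m, giving Δr = 6.78×10^-3 m.
After a semicircle each ion lands a diameter 2r from the entry slit, so the separation is 2Δr = 0.0136 m.

Δd ≈ 1.36 cm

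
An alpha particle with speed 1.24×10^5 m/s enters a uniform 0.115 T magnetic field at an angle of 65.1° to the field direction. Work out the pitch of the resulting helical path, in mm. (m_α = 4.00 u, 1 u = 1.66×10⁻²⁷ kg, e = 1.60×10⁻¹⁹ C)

pitch ≈ 59.2 mm

The velocity component along B is v∥ = v cos65.1° = 5.22×10^4 m/s.
The cyclotron period T = 2πm/(qB) = 1.13×10^-6 s is set by m, q, B alone.
Pitch = v∥·T = (5.22×10^4)(1.13×10^-6) = 0.0592 m.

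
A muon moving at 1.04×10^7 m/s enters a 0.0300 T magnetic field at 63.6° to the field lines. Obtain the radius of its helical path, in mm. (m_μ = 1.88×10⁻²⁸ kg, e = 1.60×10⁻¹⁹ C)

r ≈ 365 mm

Only the perpendicular component v⊥ = v sin63.6° = 9.32×10^6 m/s is bent by the field.
r = m v⊥ /(qB) = (1.88×10^-28)(9.32×10^6) / [(1×1.60×10^-19)(0.0300)] = 0.365 m.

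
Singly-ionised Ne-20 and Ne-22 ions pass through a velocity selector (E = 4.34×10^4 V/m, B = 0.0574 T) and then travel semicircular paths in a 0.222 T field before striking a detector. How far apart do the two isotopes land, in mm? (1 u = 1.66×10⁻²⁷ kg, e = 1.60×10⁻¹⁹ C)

Δd ≈ 141 mm

Both emerge at v = E/B₁ = 7.56×10^5 m/s.
r = mv/(qB₂), so r₁ = 0.7067 m and r₂ = 0.7774 m, giving Δr = 0.0707 m.
After a semicircle each ion lands a diameter 2r from the entry slit, so the separation is 2Δr = 0.141 m.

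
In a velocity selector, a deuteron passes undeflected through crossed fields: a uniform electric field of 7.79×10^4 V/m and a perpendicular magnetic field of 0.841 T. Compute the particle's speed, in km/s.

v ≈ 92.6 km/s

For zero net force, qE = qvB, so v = E/B.
v = (7.79×10^4) / (0.841) = 9.26×10^4 m/s.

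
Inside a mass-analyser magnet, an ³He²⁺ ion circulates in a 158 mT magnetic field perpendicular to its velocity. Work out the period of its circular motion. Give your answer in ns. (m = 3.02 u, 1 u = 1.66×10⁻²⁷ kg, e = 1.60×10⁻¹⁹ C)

T ≈ 623 ns

The cyclotron period is independent of speed: T = 2πm/(qB).
T = 2π(5.01×10^-27) / [(2×1.60×10^-19)(0.158)] = 6.23×10^-7 s.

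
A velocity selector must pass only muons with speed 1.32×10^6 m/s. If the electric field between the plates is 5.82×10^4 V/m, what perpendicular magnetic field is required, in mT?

B ≈ 44.1 mT

qE = qvB ⇒ B = E/v = (5.82×10^4) / (1.32×10^6) = 0.0441 T.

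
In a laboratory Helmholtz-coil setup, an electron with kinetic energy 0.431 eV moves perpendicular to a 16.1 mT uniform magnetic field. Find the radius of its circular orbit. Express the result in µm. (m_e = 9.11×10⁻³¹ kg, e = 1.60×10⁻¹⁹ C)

Convert the energy: K = 0.431 eV = 6.90×10^-20 J.
v = √(2K/m) = √(2·6.90×10^-20/9.11×10^-31) = 3.89×10^5 m/s.
r = mv/(qB) = (9.11×10^-31)(3.89×10^5) / [(1×1.60×10^-19)(0.0161)] = 1.38×10^-4 m.

r ≈ 138 µm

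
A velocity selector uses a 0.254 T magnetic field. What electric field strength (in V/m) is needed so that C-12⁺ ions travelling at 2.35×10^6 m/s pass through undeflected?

E ≈ 5.97×10^5 V/m

qE = qvB ⇒ E = vB = (2.35×10^6)(0.254) = 5.97×10^5 V/m.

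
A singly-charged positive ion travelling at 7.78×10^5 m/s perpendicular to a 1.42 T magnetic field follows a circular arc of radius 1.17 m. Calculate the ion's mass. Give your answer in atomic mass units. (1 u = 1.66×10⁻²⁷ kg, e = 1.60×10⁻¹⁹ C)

qvB = mv²/r ⇒ m = qBr/v.
m = (1×1.60×10^-19)(1.42)(1.17) / (7.78×10^5) = 3.42×10^-25 kg = 206 u.

m ≈ 206 u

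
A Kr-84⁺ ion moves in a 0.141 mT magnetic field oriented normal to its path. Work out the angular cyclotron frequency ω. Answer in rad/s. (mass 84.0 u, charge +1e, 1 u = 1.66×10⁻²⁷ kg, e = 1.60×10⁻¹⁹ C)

ω ≈ 162 rad/s

ω = qB/m = (1×1.60×10^-19)(1.41×10^-4) / (1.39×10^-25) = 162 rad/s.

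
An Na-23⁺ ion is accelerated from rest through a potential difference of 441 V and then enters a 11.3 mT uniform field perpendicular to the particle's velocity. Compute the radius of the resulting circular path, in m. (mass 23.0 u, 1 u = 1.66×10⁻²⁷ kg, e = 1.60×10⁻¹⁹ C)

r ≈ 1.28 m

The kinetic energy gained is K = qV = (1×1.60×10^-19)(441) = 7.06×10^-17 J.
v = √(2K/m) = 6.08×10^4 m/s.
r = mv/(qB) = (3.82×10^-26)(6.08×10^4) / [(1×1.60×10^-19)(0.0113)] = 1.28 m.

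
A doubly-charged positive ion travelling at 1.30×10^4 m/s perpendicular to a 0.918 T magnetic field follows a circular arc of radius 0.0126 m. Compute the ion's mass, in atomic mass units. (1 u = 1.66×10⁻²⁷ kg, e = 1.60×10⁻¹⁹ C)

m ≈ 172 u

qvB = mv²/r ⇒ m = qBr/v.
m = (2×1.60×10^-19)(0.918)(0.0126) / (1.30×10^4) = 2.85×10^-25 kg = 172 u.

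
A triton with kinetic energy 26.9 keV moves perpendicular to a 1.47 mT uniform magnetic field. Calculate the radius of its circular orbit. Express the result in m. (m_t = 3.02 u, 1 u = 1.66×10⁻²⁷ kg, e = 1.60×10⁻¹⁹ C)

r ≈ 27.9 m

Convert the energy: K = 26.9 keV = 4.30×10^-15 J.
v = √(2K/m) = √(2·4.30×10^-15/5.01×10^-27) = 1.31×10^6 m/s.
r = mv/(qB) = (5.01×10^-27)(1.31×10^6) / [(1×1.60×10^-19)(1.47×10^-3)] = 27.9 m.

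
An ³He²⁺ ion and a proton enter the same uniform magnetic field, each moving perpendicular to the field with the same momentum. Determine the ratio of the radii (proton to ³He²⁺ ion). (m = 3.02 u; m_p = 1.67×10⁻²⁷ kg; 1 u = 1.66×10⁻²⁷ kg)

r = p/(qB) ⇒ at equal p, r ∝ 1/q.
r_{proton}/r_{³He²⁺ ion} = 2.00.

ratio ≈ 2.00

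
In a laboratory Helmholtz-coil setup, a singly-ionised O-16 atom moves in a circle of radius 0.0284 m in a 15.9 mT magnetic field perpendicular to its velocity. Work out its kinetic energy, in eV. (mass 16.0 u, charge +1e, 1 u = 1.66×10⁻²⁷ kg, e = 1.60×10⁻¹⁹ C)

K ≈ 0.614 eV

v = qBr/m = (1×1.60×10^-19)(0.0159)(0.0284) / (2.66×10^-26) = 2720 m/s.
K = ½mv² = 0.5·(2.66×10^-26)·(2720)² = 9.83×10^-20 J = 0.614 eV.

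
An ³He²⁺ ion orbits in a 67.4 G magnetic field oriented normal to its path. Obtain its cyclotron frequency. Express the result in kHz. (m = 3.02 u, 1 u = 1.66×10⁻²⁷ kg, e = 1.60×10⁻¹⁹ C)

f ≈ 68.5 kHz

f = qB/(2πm) = (2×1.60×10^-19)(6.74×10^-3) / [2π(5.01×10^-27)] = 6.85×10^4 Hz.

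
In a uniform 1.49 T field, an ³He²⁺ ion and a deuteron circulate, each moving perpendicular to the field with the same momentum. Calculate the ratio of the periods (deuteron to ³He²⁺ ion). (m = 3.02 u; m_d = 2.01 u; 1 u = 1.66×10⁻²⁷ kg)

ratio ≈ 1.33

T = 2πm/(qB) is independent of speed, so T₂/T₁ = (m₂/q₂)/(m₁/q₁).
T_{deuteron}/T_{³He²⁺ ion} = (3.34×10^-27/1e) / (5.01×10^-27/2e) = 1.33.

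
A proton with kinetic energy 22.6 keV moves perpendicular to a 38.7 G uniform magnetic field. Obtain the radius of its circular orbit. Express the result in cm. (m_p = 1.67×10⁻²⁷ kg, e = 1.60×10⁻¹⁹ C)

r ≈ 561 cm

Convert the energy: K = 22.6 keV = 3.62×10^-15 J.
v = √(2K/m) = √(2·3.62×10^-15/1.67×10^-27) = 2.08×10^6 m/s.
r = mv/(qB) = (1.67×10^-27)(2.08×10^6) / [(1×1.60×10^-19)(3.87×10^-3)] = 5.61 m.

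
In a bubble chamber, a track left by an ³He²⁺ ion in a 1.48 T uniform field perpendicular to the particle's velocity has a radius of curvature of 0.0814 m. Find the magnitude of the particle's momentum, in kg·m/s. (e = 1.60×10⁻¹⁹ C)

Since qvB = mv²/r, the momentum p = mv = qBr.
p = (2×1.60×10^-19)(1.48)(0.0814) = 3.86×10^-20 kg·m/s.

p ≈ 3.86×10^-20 kg·m/s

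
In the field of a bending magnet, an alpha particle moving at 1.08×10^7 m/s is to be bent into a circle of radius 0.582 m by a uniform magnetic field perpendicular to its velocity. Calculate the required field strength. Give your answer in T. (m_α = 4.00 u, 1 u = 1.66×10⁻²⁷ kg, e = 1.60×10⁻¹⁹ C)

qvB = mv²/r gives B = mv/(qr).
B = (6.64×10^-27)(1.08×10^7) / [(2×1.60×10^-19)(0.582)] = 0.385 T.

B ≈ 0.385 T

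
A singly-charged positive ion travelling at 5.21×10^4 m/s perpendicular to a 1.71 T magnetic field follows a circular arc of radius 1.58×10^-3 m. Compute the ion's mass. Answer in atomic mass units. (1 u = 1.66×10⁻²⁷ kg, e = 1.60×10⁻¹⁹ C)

qvB = mv²/r ⇒ m = qBr/v.
m = (1×1.60×10^-19)(1.71)(1.58×10^-3) / (5.21×10^4) = 8.30×10^-27 kg = 5.00 u.

m ≈ 5.00 u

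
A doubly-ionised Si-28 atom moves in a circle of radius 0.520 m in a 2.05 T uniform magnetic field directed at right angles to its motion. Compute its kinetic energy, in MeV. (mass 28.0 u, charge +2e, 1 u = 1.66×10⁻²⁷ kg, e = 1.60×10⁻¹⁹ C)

K ≈ 7.82 MeV

v = qBr/m = (2×1.60×10^-19)(2.05)(0.520) / (4.65×10^-26) = 7.34×10^6 m/s.
K = ½mv² = 0.5·(4.65×10^-26)·(7.34×10^6)² = 1.25×10^-12 J = 7.82 MeV.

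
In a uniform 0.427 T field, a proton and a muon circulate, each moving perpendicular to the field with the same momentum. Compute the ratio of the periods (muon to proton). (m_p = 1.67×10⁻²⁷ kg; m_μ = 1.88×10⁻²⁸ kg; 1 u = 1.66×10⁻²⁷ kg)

ratio ≈ 0.113

T = 2πm/(qB) is independent of speed, so T₂/T₁ = (m₂/q₂)/(m₁/q₁).
T_{muon}/T_{proton} = (1.88×10^-28/1e) / (1.67×10^-27/1e) = 0.113.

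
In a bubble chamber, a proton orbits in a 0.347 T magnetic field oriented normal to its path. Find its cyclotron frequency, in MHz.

f ≈ 5.29 MHz

f = qB/(2πm) = (1×1.60×10^-19)(0.347) / [2π(1.67×10^-27)] = 5.29×10^6 Hz.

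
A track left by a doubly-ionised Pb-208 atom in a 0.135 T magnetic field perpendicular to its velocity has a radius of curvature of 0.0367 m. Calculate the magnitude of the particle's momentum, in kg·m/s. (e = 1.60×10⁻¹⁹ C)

p ≈ 1.59×10^-21 kg·m/s

Since qvB = mv²/r, the momentum p = mv = qBr.
p = (2×1.60×10^-19)(0.135)(0.0367) = 1.59×10^-21 kg·m/s.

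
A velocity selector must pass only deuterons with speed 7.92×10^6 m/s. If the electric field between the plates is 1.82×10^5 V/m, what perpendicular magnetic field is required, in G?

B ≈ 230 G

qE = qvB ⇒ B = E/v = (1.82×10^5) / (7.92×10^6) = 0.0230 T.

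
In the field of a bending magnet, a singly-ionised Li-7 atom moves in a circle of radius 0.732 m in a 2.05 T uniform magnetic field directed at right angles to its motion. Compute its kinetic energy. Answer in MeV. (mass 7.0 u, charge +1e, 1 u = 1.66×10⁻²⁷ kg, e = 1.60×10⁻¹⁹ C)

v = qBr/m = (1×1.60×10^-19)(2.05)(0.732) / (1.16×10^-26) = 2.07×10^7 m/s.
K = ½mv² = 0.5·(1.16×10^-26)·(2.07×10^7)² = 2.48×10^-12 J = 15.5 MeV.

K ≈ 15.5 MeV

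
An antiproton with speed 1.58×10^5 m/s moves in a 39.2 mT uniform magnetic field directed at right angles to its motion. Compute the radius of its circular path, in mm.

r ≈ 42.1 mm

The magnetic force provides the centripetal force: qvB = mv²/r, so r = mv/(qB).
r = (1.67×10^-27 kg)(1.58×10^5 m/s) / [(1×1.60×10^-19 C)(0.0392 T)] = 0.0421 m.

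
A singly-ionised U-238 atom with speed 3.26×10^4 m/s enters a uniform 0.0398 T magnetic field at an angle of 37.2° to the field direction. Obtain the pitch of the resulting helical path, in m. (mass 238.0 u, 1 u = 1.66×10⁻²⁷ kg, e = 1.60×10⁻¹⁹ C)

The velocity component along B is v∥ = v cos37.2° = 2.60×10^4 m/s.
The cyclotron period T = 2πm/(qB) = 3.90×10^-4 s is set by m, q, B alone.
Pitch = v∥·T = (2.60×10^4)(3.90×10^-4) = 10.1 m.

pitch ≈ 10.1 m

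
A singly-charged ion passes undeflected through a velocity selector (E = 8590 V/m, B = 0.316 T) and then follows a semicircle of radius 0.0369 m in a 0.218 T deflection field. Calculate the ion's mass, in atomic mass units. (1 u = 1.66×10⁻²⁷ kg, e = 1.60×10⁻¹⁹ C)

v = E/B₁ = 2.72×10^4 m/s.
From r = mv/(qB₂), m = qB₂r/v = (1×1.60×10^-19)(0.218)(0.0369) / (2.72×10^4) = 4.73×10^-26 kg.
In atomic mass units: m = 4.73×10^-26 / 1.66×10^-27 = 28.5 u.

m ≈ 28.5 u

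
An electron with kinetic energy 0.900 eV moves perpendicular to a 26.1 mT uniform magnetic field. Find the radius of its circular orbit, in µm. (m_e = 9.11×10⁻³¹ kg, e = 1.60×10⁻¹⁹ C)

Convert the energy: K = 0.900 eV = 1.44×10^-19 J.
v = √(2K/m) = √(2·1.44×10^-19/9.11×10^-31) = 5.62×10^5 m/s.
r = mv/(qB) = (9.11×10^-31)(5.62×10^5) / [(1×1.60×10^-19)(0.0261)] = 1.23×10^-4 m.

r ≈ 123 µm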